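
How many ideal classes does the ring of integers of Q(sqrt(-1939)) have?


K = Q(sqrt(-1939)). d mod 4 = 1, so D = disc(K) = d = -1939
h(K) equals the number of primitive reduced positive-definite forms (a, b, c) = a*x^2 + b*x*y + c*y^2 with b^2 - 4ac = D,
where reduced means |b| <= a <= c, with b >= 0 whenever |b| = a or a = c, and primitive means gcd(a, b, c) = 1.
Reduced forces 3a^2 <= |D| = 1939, so 1 <= a <= 25; b must have the parity of D, and c = (b^2 - D)/(4a) must be an integer >= a.
Enumerate a = 1..25, b in [-a, a]:
  a=1: (1, 1, 485)  [1]
  a=2..4: none
  a=5: (5, -1, 97), (5, 1, 97)  [2]
  a=6: none
  a=7: (7, 7, 71)  [1]
  a=8..16: none
  a=17: (17, -13, 31), (17, 13, 31)  [2]
  a=18..22: none
  a=23: (23, -19, 25), (23, 19, 25)  [2]
  a=24..25: none
Total reduced forms: 1 + 2 + 1 + 2 + 2 = 8
h = 8

8


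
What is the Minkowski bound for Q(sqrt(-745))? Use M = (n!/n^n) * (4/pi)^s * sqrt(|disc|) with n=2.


d = -745, d mod 4 = 3, so disc(K) = 4d = -2980; |disc(K)| = 2980
Imaginary quadratic field, so n = 2, s = r2 = 1, r1 = 0
M = (n!/n^n) * (4/pi)^s * sqrt(|disc(K)|) = (2!/2^2) * (4/pi)^1 * sqrt(2980)
= 0.5 * 1.273240 * 54.589376
= 34.7527

34.7527


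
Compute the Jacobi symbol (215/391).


Compute (215/391) via quadratic reciprocity:
  reciprocity: (215/391) -> -(391/215)
  reduce: (176/215)
  pull out 2: (2/215) = +1  (since 215 mod 8 = 7)
  pull out 2: (2/215) = +1  (since 215 mod 8 = 7)
  pull out 2: (2/215) = +1  (since 215 mod 8 = 7)
  pull out 2: (2/215) = +1  (since 215 mod 8 = 7)
  reciprocity: (11/215) -> -(215/11)
  reduce: (6/11)
  pull out 2: (2/11) = -1  (since 11 mod 8 = 3)
  reciprocity: (3/11) -> -(11/3)
  reduce: (2/3)
  pull out 2: (2/3) = -1  (since 3 mod 8 = 3)
  (1/3) = 1
Product of signs = -1

-1


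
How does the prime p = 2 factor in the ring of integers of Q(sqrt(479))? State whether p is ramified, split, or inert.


K = Q(sqrt(479)). Since d mod 4 = 3, disc(K) = 1916.
Check p | disc: 1916 mod 2 = 0.
p divides disc, so p ramifies: (p) = P^2 with e=2, f=1, g=1.
Therefore p is ramified.

ramified


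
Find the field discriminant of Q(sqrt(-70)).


For K = Q(sqrt(d)) with d squarefree: disc(K) = d if d = 1 mod 4, and disc(K) = 4d if d = 2 or 3 mod 4.
Here d = -70, and d mod 4 = 2.
d = 2 mod 4, not 1 (O_K = Z[sqrt(d)]), so disc(K) = 4d = 4 * (-70) = -280

-280


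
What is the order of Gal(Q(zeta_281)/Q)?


|Gal(Q(zeta_281)/Q)| = phi(281)
= 280

280


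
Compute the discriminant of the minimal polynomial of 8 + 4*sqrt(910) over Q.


The element 8 + 4*sqrt(910) has minimal polynomial:
x^2 - 16*x - 14496
Discriminant = (-16)^2 - 4*(-14496)
= 256 + 57984
= 58240

58240


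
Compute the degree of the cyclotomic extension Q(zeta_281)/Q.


The degree equals Euler's totient phi(281).
281 = 281
phi(281) = 280

280


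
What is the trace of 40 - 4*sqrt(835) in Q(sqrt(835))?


Tr(a + b*sqrt(d)) = (a + b*sqrt(d)) + (a - b*sqrt(d)) = 2a
= 2 * (40)
= 80

80


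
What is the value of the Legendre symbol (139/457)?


p = 457 is prime, so compute (139/457) with the reciprocity algorithm (Jacobi-symbol steps: pull out 2s via (2/n), flip via reciprocity, reduce):
  reciprocity: (139/457) -> +(457/139)
  reduce: (40/139)
  pull out 2: (2/139) = -1  (since 139 mod 8 = 3)
  pull out 2: (2/139) = -1  (since 139 mod 8 = 3)
  pull out 2: (2/139) = -1  (since 139 mod 8 = 3)
  reciprocity: (5/139) -> +(139/5)
  reduce: (4/5)
  pull out 2: (2/5) = -1  (since 5 mod 8 = 5)
  pull out 2: (2/5) = -1  (since 5 mod 8 = 5)
  (1/5) = 1
Product of signs = -1
(139/457) = -1

-1


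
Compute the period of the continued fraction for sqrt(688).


Run the CF algorithm for sqrt(688).
a_0 = floor(sqrt(688)) = 26; set m_0=0, q_0=1.
Recurrence: m' = q*a - m,  q' = (d - m'^2)/q,  a' = floor((a_0 + m')/q').
  step 1: m=26, q=12, a=4
  step 2: m=22, q=17, a=2
  step 3: m=12, q=32, a=1
  step 4: m=20, q=9, a=5
  step 5: m=25, q=7, a=7
  step 6: m=24, q=16, a=3
  step 7: m=24, q=7, a=7
  step 8: m=25, q=9, a=5
  step 9: m=20, q=32, a=1
  step 10: m=12, q=17, a=2
  step 11: m=22, q=12, a=4
  step 12: m=26, q=1, a=52
a_12 = 2*a_0 = 52, so the period closes here.
sqrt(688) = [26; 4, 2, 1, 5, 7, 3, 7, 5, 1, 2, 4, 52]
Period length = 12

12


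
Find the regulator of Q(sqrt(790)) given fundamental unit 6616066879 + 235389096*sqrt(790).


epsilon = 6616066879 + 235389096*sqrt(790)
= 1.3232e+10
R = ln(1.3232e+10)
= 23.3059

23.3059


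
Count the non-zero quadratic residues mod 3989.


For prime p, the number of non-zero quadratic residues is (p-1)/2.
= (3989-1)/2
= 1994

1994


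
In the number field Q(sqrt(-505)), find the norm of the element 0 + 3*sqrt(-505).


N(a + b*sqrt(d)) = a^2 - d*b^2
= (0)^2 - (-505)*(3)^2
= 0 + 4545
= 4545

4545


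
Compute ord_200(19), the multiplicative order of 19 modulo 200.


We want ord_200(19), the smallest k >= 1 with 19^k = 1 mod 200.
n = 200 = 2^3 * 5^2, phi(200) = 80; the order divides phi(n).
Divisors of 80: 1, 2, 4, 5, 8, 10, 16, 20, 40, 80
Repeated squaring mod 200: 19^1 = 19, 19^2 = 161, 19^4 = 121, 19^8 = 41, 19^16 = 81, 19^32 = 161, 19^64 = 121
Test divisors in increasing order:
  k=1: 19^1 = 19 mod 200
  k=2: 19^2 = 161 mod 200
  k=4: 19^4 = 121 mod 200
  k=5: 19^5 = 121 * 19 = 99 mod 200
  k=8: 19^8 = 41 mod 200
  k=10: 19^10 = 41 * 161 = 1 mod 200  <- first divisor giving 1
Order = 10

10


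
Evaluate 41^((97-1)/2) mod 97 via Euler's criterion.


p = 97 is prime and the exponent is (p-1)/2 = 48, so by Euler's criterion 41^48 = (41/97) = +1 or -1 mod 97.
Compute by square-and-multiply:
  48 = 32 + 16 (binary 110000)
  Repeated squaring mod 97: 41^1 = 41, 41^2 = 32, 41^4 = 54, 41^8 = 6, 41^16 = 36, 41^32 = 35
  41^48 = 41^32 * 41^16 = 35 * 36 mod 97
    35 * 36 = 1260 = 96 mod 97
  41^48 = 96 mod 97
Result 96 = p - 1 = -1 mod 97: 41 is a quadratic non-residue mod 97. As a residue in [0, p-1] the value is 96.
41^48 mod 97 = 96

96


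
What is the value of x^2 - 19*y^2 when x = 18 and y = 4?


x^2 - d*y^2
= 18^2 - 19*4^2
= 324 - 304
= 20

20


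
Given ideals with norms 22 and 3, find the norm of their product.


N(IJ) = N(I) * N(J)
= 22 * 3
= 66

66


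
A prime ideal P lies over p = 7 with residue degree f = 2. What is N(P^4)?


N(P^a) = p^(a*f)
= 7^(4*2)
= 7^8
= 5764801

5764801


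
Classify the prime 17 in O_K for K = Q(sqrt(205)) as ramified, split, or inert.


K = Q(sqrt(205)). Since d mod 4 = 1, disc(K) = 205.
Check p | disc: 205 mod 17 = 1.
p does not divide disc. Compute Legendre symbol (d/p):
1^((17-1)/2) mod 17 = 1
(d/p) = 1, so p splits: (p) = P*P' with e=1, f=1, g=2.
Therefore p is split.

split


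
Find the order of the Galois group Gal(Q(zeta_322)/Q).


|Gal(Q(zeta_322)/Q)| = phi(322)
= 132

132


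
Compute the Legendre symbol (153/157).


p = 157 is prime, so compute (153/157) with the reciprocity algorithm (Jacobi-symbol steps: pull out 2s via (2/n), flip via reciprocity, reduce):
  reciprocity: (153/157) -> +(157/153)
  reduce: (4/153)
  pull out 2: (2/153) = +1  (since 153 mod 8 = 1)
  pull out 2: (2/153) = +1  (since 153 mod 8 = 1)
  (1/153) = 1
Product of signs = 1
(153/157) = 1

1


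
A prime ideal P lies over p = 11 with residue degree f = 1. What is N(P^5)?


N(P^a) = p^(a*f)
= 11^(5*1)
= 11^5
= 161051

161051


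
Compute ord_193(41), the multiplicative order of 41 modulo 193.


We want ord_193(41), the smallest k >= 1 with 41^k = 1 mod 193.
n = 193 = 193, phi(193) = 192; the order divides phi(n).
Divisors of 192: 1, 2, 3, 4, 6, 8, 12, 16, 24, 32, 48, 64, 96, 192
Repeated squaring mod 193: 41^1 = 41, 41^2 = 137, 41^4 = 48, 41^8 = 181, 41^16 = 144, 41^32 = 85, 41^64 = 84, 41^128 = 108
Test divisors in increasing order:
  k=1: 41^1 = 41 mod 193
  k=2: 41^2 = 137 mod 193
  k=3: 41^3 = 137 * 41 = 20 mod 193
  k=4: 41^4 = 48 mod 193
  k=6: 41^6 = 48 * 137 = 14 mod 193
  k=8: 41^8 = 181 mod 193
  k=12: 41^12 = 181 * 48 = 3 mod 193
  k=16: 41^16 = 144 mod 193
  k=24: 41^24 = 144 * 181 = 9 mod 193
  k=32: 41^32 = 85 mod 193
  k=48: 41^48 = 85 * 144 = 81 mod 193
  k=64: 41^64 = 84 mod 193
  k=96: 41^96 = 84 * 85 = 192 mod 193
  k=192: 41^192 = 108 * 84 = 1 mod 193  <- first divisor giving 1
Order = 192

192


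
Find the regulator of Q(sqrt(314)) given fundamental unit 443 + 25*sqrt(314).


epsilon = 443 + 25*sqrt(314)
= 886.0011
R = ln(886.0011)
= 6.7867

6.7867


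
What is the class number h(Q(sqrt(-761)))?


K = Q(sqrt(-761)). d mod 4 = 3, so D = disc(K) = 4d = -3044
h(K) equals the number of primitive reduced positive-definite forms (a, b, c) = a*x^2 + b*x*y + c*y^2 with b^2 - 4ac = D,
where reduced means |b| <= a <= c, with b >= 0 whenever |b| = a or a = c, and primitive means gcd(a, b, c) = 1.
Reduced forces 3a^2 <= |D| = 3044, so 1 <= a <= 31; b must have the parity of D, and c = (b^2 - D)/(4a) must be an integer >= a.
Enumerate a = 1..31, b in [-a, a]:
  a=1: (1, 0, 761)  [1]
  a=2: (2, 2, 381)  [1]
  a=3: (3, -2, 254), (3, 2, 254)  [2]
  a=4: none
  a=5: (5, -4, 153), (5, 4, 153)  [2]
  a=6: (6, -2, 127), (6, 2, 127)  [2]
  a=7: (7, -6, 110), (7, 6, 110)  [2]
  a=8: none
  a=9: (9, -4, 85), (9, 4, 85)  [2]
  a=10: (10, -6, 77), (10, 6, 77)  [2]
  a=11: (11, -6, 70), (11, 6, 70)  [2]
  a=12..13: none
  a=14: (14, -6, 55), (14, 6, 55)  [2]
  a=15: (15, -14, 54), (15, -4, 51), (15, 4, 51), (15, 14, 54)  [4]
  a=16: none
  a=17: (17, -4, 45), (17, 4, 45)  [2]
  a=18: (18, -14, 45), (18, 14, 45)  [2]
  a=19..20: none
  a=21: (21, -20, 41), (21, -8, 37), (21, 8, 37), (21, 20, 41)  [4]
  a=22: (22, -6, 35), (22, 6, 35)  [2]
  a=23..24: none
  a=25: (25, -16, 33), (25, 16, 33)  [2]
  a=26: none
  a=27: (27, -14, 30), (27, 14, 30)  [2]
  a=28: none
  a=29: (29, -28, 33), (29, 28, 33)  [2]
  a=30: (30, -26, 31), (30, 26, 31)  [2]
  a=31: none
Total reduced forms: 1 + 1 + 2 + 2 + 2 + 2 + 2 + 2 + 2 + 2 + 4 + 2 + 2 + 4 + 2 + 2 + 2 + 2 + 2 = 40
h = 40

40


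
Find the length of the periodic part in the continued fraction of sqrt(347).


Run the CF algorithm for sqrt(347).
a_0 = floor(sqrt(347)) = 18; set m_0=0, q_0=1.
Recurrence: m' = q*a - m,  q' = (d - m'^2)/q,  a' = floor((a_0 + m')/q').
  step 1: m=18, q=23, a=1
  step 2: m=5, q=14, a=1
  step 3: m=9, q=19, a=1
  step 4: m=10, q=13, a=2
  step 5: m=16, q=7, a=4
  step 6: m=12, q=29, a=1
  step 7: m=17, q=2, a=17
  step 8: m=17, q=29, a=1
  step 9: m=12, q=7, a=4
  step 10: m=16, q=13, a=2
  step 11: m=10, q=19, a=1
  step 12: m=9, q=14, a=1
  step 13: m=5, q=23, a=1
  step 14: m=18, q=1, a=36
a_14 = 2*a_0 = 36, so the period closes here.
sqrt(347) = [18; 1, 1, 1, 2, 4, 1, 17, 1, 4, 2, 1, 1, 1, 36]
Period length = 14

14


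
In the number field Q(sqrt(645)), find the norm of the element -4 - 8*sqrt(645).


N(a + b*sqrt(d)) = a^2 - d*b^2
= (-4)^2 - (645)*(-8)^2
= 16 - 41280
= -41264

-41264


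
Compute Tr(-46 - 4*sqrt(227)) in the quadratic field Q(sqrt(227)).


Tr(a + b*sqrt(d)) = (a + b*sqrt(d)) + (a - b*sqrt(d)) = 2a
= 2 * (-46)
= -92

-92


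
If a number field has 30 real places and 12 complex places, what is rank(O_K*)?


By Dirichlet's unit theorem:
rank = r1 + r2 - 1
= 30 + 12 - 1
= 41

41


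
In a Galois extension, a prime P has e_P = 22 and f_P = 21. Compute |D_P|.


|D_P| = e * f
= 22 * 21
= 462

462


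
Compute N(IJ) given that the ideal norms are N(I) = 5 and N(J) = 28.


N(IJ) = N(I) * N(J)
= 5 * 28
= 140

140


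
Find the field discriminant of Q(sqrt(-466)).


For K = Q(sqrt(d)) with d squarefree: disc(K) = d if d = 1 mod 4, and disc(K) = 4d if d = 2 or 3 mod 4.
Here d = -466, and d mod 4 = 2.
d = 2 mod 4, not 1 (O_K = Z[sqrt(d)]), so disc(K) = 4d = 4 * (-466) = -1864

-1864


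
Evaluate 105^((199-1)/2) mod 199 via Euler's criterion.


p = 199 is prime and the exponent is (p-1)/2 = 99, so by Euler's criterion 105^99 = (105/199) = +1 or -1 mod 199.
Compute by square-and-multiply:
  99 = 64 + 32 + 2 + 1 (binary 1100011)
  Repeated squaring mod 199: 105^1 = 105, 105^2 = 80, 105^4 = 32, 105^8 = 29, 105^16 = 45, 105^32 = 35, 105^64 = 31
  105^99 = 105^64 * 105^32 * 105^2 * 105^1 = 31 * 35 * 80 * 105 mod 199
    31 * 35 = 1085 = 90 mod 199
    90 * 80 = 7200 = 36 mod 199
    36 * 105 = 3780 = 198 mod 199
  105^99 = 198 mod 199
Result 198 = p - 1 = -1 mod 199: 105 is a quadratic non-residue mod 199. As a residue in [0, p-1] the value is 198.
105^99 mod 199 = 198

198


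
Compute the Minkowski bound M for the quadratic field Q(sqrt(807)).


d = 807, d mod 4 = 3, so disc(K) = 4d = 3228; |disc(K)| = 3228
Real quadratic field, so n = 2, s = r2 = 0, r1 = 2
M = (n!/n^n) * (4/pi)^s * sqrt(|disc(K)|) = (2!/2^2) * (4/pi)^0 * sqrt(3228)
= 0.5 * 1.000000 * 56.815491
= 28.4077

28.4077


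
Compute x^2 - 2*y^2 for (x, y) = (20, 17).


x^2 - d*y^2
= 20^2 - 2*17^2
= 400 - 578
= -178

-178


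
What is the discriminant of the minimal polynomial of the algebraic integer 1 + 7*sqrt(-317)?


The element 1 + 7*sqrt(-317) has minimal polynomial:
x^2 - 2*x + 15534
Discriminant = (-2)^2 - 4*(15534)
= 4 - 62136
= -62132

-62132


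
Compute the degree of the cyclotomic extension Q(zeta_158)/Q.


The degree equals Euler's totient phi(158).
158 = 2 * 79
phi(158) = 78

78


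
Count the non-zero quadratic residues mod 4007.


For prime p, the number of non-zero quadratic residues is (p-1)/2.
= (4007-1)/2
= 2003

2003


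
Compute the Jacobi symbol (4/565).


Compute (4/565) via quadratic reciprocity:
  pull out 2: (2/565) = -1  (since 565 mod 8 = 5)
  pull out 2: (2/565) = -1  (since 565 mod 8 = 5)
  (1/565) = 1
Product of signs = 1

1


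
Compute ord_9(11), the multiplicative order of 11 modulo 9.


We want ord_9(11), the smallest k >= 1 with 11^k = 1 mod 9.
n = 9 = 3^2, phi(9) = 6; the order divides phi(n).
Divisors of 6: 1, 2, 3, 6
Repeated squaring mod 9: 11^1 = 2, 11^2 = 4, 11^4 = 7
Test divisors in increasing order:
  k=1: 11^1 = 2 mod 9
  k=2: 11^2 = 4 mod 9
  k=3: 11^3 = 4 * 2 = 8 mod 9
  k=6: 11^6 = 7 * 4 = 1 mod 9  <- first divisor giving 1
Order = 6

6


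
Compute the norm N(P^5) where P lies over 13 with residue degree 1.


N(P^a) = p^(a*f)
= 13^(5*1)
= 13^5
= 371293

371293


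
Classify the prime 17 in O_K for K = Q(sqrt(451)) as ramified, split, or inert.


K = Q(sqrt(451)). Since d mod 4 = 3, disc(K) = 1804.
Check p | disc: 1804 mod 17 = 2.
p does not divide disc. Compute Legendre symbol (d/p):
9^((17-1)/2) mod 17 = 1
(d/p) = 1, so p splits: (p) = P*P' with e=1, f=1, g=2.
Therefore p is split.

split


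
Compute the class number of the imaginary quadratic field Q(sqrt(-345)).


K = Q(sqrt(-345)). d mod 4 = 3, so D = disc(K) = 4d = -1380
h(K) equals the number of primitive reduced positive-definite forms (a, b, c) = a*x^2 + b*x*y + c*y^2 with b^2 - 4ac = D,
where reduced means |b| <= a <= c, with b >= 0 whenever |b| = a or a = c, and primitive means gcd(a, b, c) = 1.
Reduced forces 3a^2 <= |D| = 1380, so 1 <= a <= 21; b must have the parity of D, and c = (b^2 - D)/(4a) must be an integer >= a.
Enumerate a = 1..21, b in [-a, a]:
  a=1: (1, 0, 345)  [1]
  a=2: (2, 2, 173)  [1]
  a=3: (3, 0, 115)  [1]
  a=4: none
  a=5: (5, 0, 69)  [1]
  a=6: (6, 6, 59)  [1]
  a=7..9: none
  a=10: (10, 10, 37)  [1]
  a=11..14: none
  a=15: (15, 0, 23)  [1]
  a=16..18: none
  a=19: (19, 8, 19)  [1]
  a=20..21: none
Total reduced forms: 1 + 1 + 1 + 1 + 1 + 1 + 1 + 1 = 8
h = 8

8


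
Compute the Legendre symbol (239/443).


p = 443 is prime, so compute (239/443) with the reciprocity algorithm (Jacobi-symbol steps: pull out 2s via (2/n), flip via reciprocity, reduce):
  reciprocity: (239/443) -> -(443/239)
  reduce: (204/239)
  pull out 2: (2/239) = +1  (since 239 mod 8 = 7)
  pull out 2: (2/239) = +1  (since 239 mod 8 = 7)
  reciprocity: (51/239) -> -(239/51)
  reduce: (35/51)
  reciprocity: (35/51) -> -(51/35)
  reduce: (16/35)
  pull out 2: (2/35) = -1  (since 35 mod 8 = 3)
  pull out 2: (2/35) = -1  (since 35 mod 8 = 3)
  pull out 2: (2/35) = -1  (since 35 mod 8 = 3)
  pull out 2: (2/35) = -1  (since 35 mod 8 = 3)
  (1/35) = 1
Product of signs = -1
(239/443) = -1

-1


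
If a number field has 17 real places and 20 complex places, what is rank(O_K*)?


By Dirichlet's unit theorem:
rank = r1 + r2 - 1
= 17 + 20 - 1
= 36

36


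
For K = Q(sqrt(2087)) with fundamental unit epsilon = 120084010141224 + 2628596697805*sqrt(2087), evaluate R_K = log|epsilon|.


epsilon = 120084010141224 + 2628596697805*sqrt(2087)
= 2.4017e+14
R = ln(2.4017e+14)
= 33.1124

33.1124


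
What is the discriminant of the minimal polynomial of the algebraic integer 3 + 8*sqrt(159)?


The element 3 + 8*sqrt(159) has minimal polynomial:
x^2 - 6*x - 10167
Discriminant = (-6)^2 - 4*(-10167)
= 36 + 40668
= 40704

40704


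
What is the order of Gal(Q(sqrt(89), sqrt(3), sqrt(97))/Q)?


The 3 square roots of distinct primes are multiplicatively independent over Q,
so [K:Q] = 2^3 and Gal(K/Q) is isomorphic to (Z/2Z)^3.
|Gal| = 2^3 = 8

8


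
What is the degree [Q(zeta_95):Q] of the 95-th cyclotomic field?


The degree equals Euler's totient phi(95).
95 = 5 * 19
phi(95) = 72

72


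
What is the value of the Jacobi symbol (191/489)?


Compute (191/489) via quadratic reciprocity:
  reciprocity: (191/489) -> +(489/191)
  reduce: (107/191)
  reciprocity: (107/191) -> -(191/107)
  reduce: (84/107)
  pull out 2: (2/107) = -1  (since 107 mod 8 = 3)
  pull out 2: (2/107) = -1  (since 107 mod 8 = 3)
  reciprocity: (21/107) -> +(107/21)
  reduce: (2/21)
  pull out 2: (2/21) = -1  (since 21 mod 8 = 5)
  (1/21) = 1
Product of signs = 1

1


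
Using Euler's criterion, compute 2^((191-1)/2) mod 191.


p = 191 is prime and the exponent is (p-1)/2 = 95, so by Euler's criterion 2^95 = (2/191) = +1 or -1 mod 191.
Compute by square-and-multiply:
  95 = 64 + 16 + 8 + 4 + 2 + 1 (binary 1011111)
  Repeated squaring mod 191: 2^1 = 2, 2^2 = 4, 2^4 = 16, 2^8 = 65, 2^16 = 23, 2^32 = 147, 2^64 = 26
  2^95 = 2^64 * 2^16 * 2^8 * 2^4 * 2^2 * 2^1 = 26 * 23 * 65 * 16 * 4 * 2 mod 191
    26 * 23 = 598 = 25 mod 191
    25 * 65 = 1625 = 97 mod 191
    97 * 16 = 1552 = 24 mod 191
    24 * 4 = 96 = 96 mod 191
    96 * 2 = 192 = 1 mod 191
  2^95 = 1 mod 191
Result 1: 2 is a quadratic residue mod 191.
2^95 mod 191 = 1

1


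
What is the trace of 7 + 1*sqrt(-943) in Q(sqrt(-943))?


Tr(a + b*sqrt(d)) = (a + b*sqrt(d)) + (a - b*sqrt(d)) = 2a
= 2 * (7)
= 14

14


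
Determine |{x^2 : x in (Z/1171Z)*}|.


For prime p, the number of non-zero quadratic residues is (p-1)/2.
= (1171-1)/2
= 585

585


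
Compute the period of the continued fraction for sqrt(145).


Run the CF algorithm for sqrt(145).
a_0 = floor(sqrt(145)) = 12; set m_0=0, q_0=1.
Recurrence: m' = q*a - m,  q' = (d - m'^2)/q,  a' = floor((a_0 + m')/q').
  step 1: m=12, q=1, a=24
a_1 = 2*a_0 = 24, so the period closes here.
sqrt(145) = [12; 24]
Period length = 1

1


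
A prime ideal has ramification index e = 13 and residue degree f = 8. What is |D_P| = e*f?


|D_P| = e * f
= 13 * 8
= 104

104


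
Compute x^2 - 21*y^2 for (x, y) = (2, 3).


x^2 - d*y^2
= 2^2 - 21*3^2
= 4 - 189
= -185

-185


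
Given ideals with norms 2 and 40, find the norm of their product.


N(IJ) = N(I) * N(J)
= 2 * 40
= 80

80


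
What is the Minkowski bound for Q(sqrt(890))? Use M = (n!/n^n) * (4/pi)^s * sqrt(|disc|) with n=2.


d = 890, d mod 4 = 2, so disc(K) = 4d = 3560; |disc(K)| = 3560
Real quadratic field, so n = 2, s = r2 = 0, r1 = 2
M = (n!/n^n) * (4/pi)^s * sqrt(|disc(K)|) = (2!/2^2) * (4/pi)^0 * sqrt(3560)
= 0.5 * 1.000000 * 59.665736
= 29.8329

29.8329


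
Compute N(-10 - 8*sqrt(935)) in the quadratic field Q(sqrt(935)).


N(a + b*sqrt(d)) = a^2 - d*b^2
= (-10)^2 - (935)*(-8)^2
= 100 - 59840
= -59740

-59740


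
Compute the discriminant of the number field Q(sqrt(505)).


For K = Q(sqrt(d)) with d squarefree: disc(K) = d if d = 1 mod 4, and disc(K) = 4d if d = 2 or 3 mod 4.
Here d = 505, and d mod 4 = 1.
d = 1 mod 4 (O_K = Z[(1+sqrt(d))/2]), so disc(K) = d = 505

505


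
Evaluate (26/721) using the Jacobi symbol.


Compute (26/721) via quadratic reciprocity:
  pull out 2: (2/721) = +1  (since 721 mod 8 = 1)
  reciprocity: (13/721) -> +(721/13)
  reduce: (6/13)
  pull out 2: (2/13) = -1  (since 13 mod 8 = 5)
  reciprocity: (3/13) -> +(13/3)
  reduce: (1/3)
  (1/3) = 1
Product of signs = -1

-1


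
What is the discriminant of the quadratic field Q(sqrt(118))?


For K = Q(sqrt(d)) with d squarefree: disc(K) = d if d = 1 mod 4, and disc(K) = 4d if d = 2 or 3 mod 4.
Here d = 118, and d mod 4 = 2.
d = 2 mod 4, not 1 (O_K = Z[sqrt(d)]), so disc(K) = 4d = 4 * (118) = 472

472


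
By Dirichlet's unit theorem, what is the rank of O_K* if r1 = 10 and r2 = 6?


By Dirichlet's unit theorem:
rank = r1 + r2 - 1
= 10 + 6 - 1
= 15

15


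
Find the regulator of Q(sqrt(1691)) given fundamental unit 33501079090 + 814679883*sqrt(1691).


epsilon = 33501079090 + 814679883*sqrt(1691)
= 6.7002e+10
R = ln(6.7002e+10)
= 24.9280

24.9280


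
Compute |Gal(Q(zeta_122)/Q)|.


|Gal(Q(zeta_122)/Q)| = phi(122)
= 60

60


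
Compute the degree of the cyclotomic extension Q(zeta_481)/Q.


The degree equals Euler's totient phi(481).
481 = 13 * 37
phi(481) = 432

432


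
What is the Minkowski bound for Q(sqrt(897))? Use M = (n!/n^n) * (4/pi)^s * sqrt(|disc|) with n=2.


d = 897, d mod 4 = 1, so disc(K) = d = 897; |disc(K)| = 897
Real quadratic field, so n = 2, s = r2 = 0, r1 = 2
M = (n!/n^n) * (4/pi)^s * sqrt(|disc(K)|) = (2!/2^2) * (4/pi)^0 * sqrt(897)
= 0.5 * 1.000000 * 29.949958
= 14.9750

14.9750


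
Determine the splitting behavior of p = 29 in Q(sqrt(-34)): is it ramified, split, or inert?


K = Q(sqrt(-34)). Since d mod 4 = 2, disc(K) = -136.
Check p | disc: -136 mod 29 = 9.
p does not divide disc. Compute Legendre symbol (d/p):
24^((29-1)/2) mod 29 = 1
(d/p) = 1, so p splits: (p) = P*P' with e=1, f=1, g=2.
Therefore p is split.

split


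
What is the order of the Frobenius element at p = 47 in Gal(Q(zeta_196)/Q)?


The Frobenius at p in Gal(Q(zeta_n)/Q) = (Z/nZ)* is the class of p, so its order is ord_196(47), the smallest k >= 1 with 47^k = 1 mod 196.
n = 196 = 2^2 * 7^2, phi(196) = 84; the order divides phi(n).
Divisors of 84: 1, 2, 3, 4, 6, 7, 12, 14, 21, 28, 42, 84
Repeated squaring mod 196: 47^1 = 47, 47^2 = 53, 47^4 = 65, 47^8 = 109, 47^16 = 121, 47^32 = 137, 47^64 = 149
Test divisors in increasing order:
  k=1: 47^1 = 47 mod 196
  k=2: 47^2 = 53 mod 196
  k=3: 47^3 = 53 * 47 = 139 mod 196
  k=4: 47^4 = 65 mod 196
  k=6: 47^6 = 65 * 53 = 113 mod 196
  k=7: 47^7 = 65 * 53 * 47 = 19 mod 196
  k=12: 47^12 = 109 * 65 = 29 mod 196
  k=14: 47^14 = 109 * 65 * 53 = 165 mod 196
  k=21: 47^21 = 121 * 65 * 47 = 195 mod 196
  k=28: 47^28 = 121 * 109 * 65 = 177 mod 196
  k=42: 47^42 = 137 * 109 * 53 = 1 mod 196  <- first divisor giving 1
Order = 42

42


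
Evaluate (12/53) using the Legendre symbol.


p = 53 is prime, so compute (12/53) with the reciprocity algorithm (Jacobi-symbol steps: pull out 2s via (2/n), flip via reciprocity, reduce):
  pull out 2: (2/53) = -1  (since 53 mod 8 = 5)
  pull out 2: (2/53) = -1  (since 53 mod 8 = 5)
  reciprocity: (3/53) -> +(53/3)
  reduce: (2/3)
  pull out 2: (2/3) = -1  (since 3 mod 8 = 3)
  (1/3) = 1
Product of signs = -1
(12/53) = -1

-1


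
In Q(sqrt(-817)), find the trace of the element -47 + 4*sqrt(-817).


Tr(a + b*sqrt(d)) = (a + b*sqrt(d)) + (a - b*sqrt(d)) = 2a
= 2 * (-47)
= -94

-94


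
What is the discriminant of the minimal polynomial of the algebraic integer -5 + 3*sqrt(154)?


The element -5 + 3*sqrt(154) has minimal polynomial:
x^2 + 10*x - 1361
Discriminant = (10)^2 - 4*(-1361)
= 100 + 5444
= 5544

5544


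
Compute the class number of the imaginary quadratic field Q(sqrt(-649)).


K = Q(sqrt(-649)). d mod 4 = 3, so D = disc(K) = 4d = -2596
h(K) equals the number of primitive reduced positive-definite forms (a, b, c) = a*x^2 + b*x*y + c*y^2 with b^2 - 4ac = D,
where reduced means |b| <= a <= c, with b >= 0 whenever |b| = a or a = c, and primitive means gcd(a, b, c) = 1.
Reduced forces 3a^2 <= |D| = 2596, so 1 <= a <= 29; b must have the parity of D, and c = (b^2 - D)/(4a) must be an integer >= a.
Enumerate a = 1..29, b in [-a, a]:
  a=1: (1, 0, 649)  [1]
  a=2: (2, 2, 325)  [1]
  a=3..4: none
  a=5: (5, -2, 130), (5, 2, 130)  [2]
  a=6: none
  a=7: (7, -6, 94), (7, 6, 94)  [2]
  a=8..9: none
  a=10: (10, -2, 65), (10, 2, 65)  [2]
  a=11: (11, 0, 59)  [1]
  a=12: none
  a=13: (13, -2, 50), (13, 2, 50)  [2]
  a=14: (14, -6, 47), (14, 6, 47)  [2]
  a=15..18: none
  a=19: (19, -8, 35), (19, 8, 35)  [2]
  a=20..21: none
  a=22: (22, 22, 35)  [1]
  a=23: (23, -16, 31), (23, 16, 31)  [2]
  a=24: none
  a=25: (25, -2, 26), (25, 2, 26)  [2]
  a=26..29: none
Total reduced forms: 1 + 1 + 2 + 2 + 2 + 1 + 2 + 2 + 2 + 1 + 2 + 2 = 20
h = 20

20


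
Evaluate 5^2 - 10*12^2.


x^2 - d*y^2
= 5^2 - 10*12^2
= 25 - 1440
= -1415

-1415


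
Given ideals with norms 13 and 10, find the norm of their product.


N(IJ) = N(I) * N(J)
= 13 * 10
= 130

130


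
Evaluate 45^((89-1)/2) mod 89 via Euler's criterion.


p = 89 is prime and the exponent is (p-1)/2 = 44, so by Euler's criterion 45^44 = (45/89) = +1 or -1 mod 89.
Compute by square-and-multiply:
  44 = 32 + 8 + 4 (binary 101100)
  Repeated squaring mod 89: 45^1 = 45, 45^2 = 67, 45^4 = 39, 45^8 = 8, 45^16 = 64, 45^32 = 2
  45^44 = 45^32 * 45^8 * 45^4 = 2 * 8 * 39 mod 89
    2 * 8 = 16 = 16 mod 89
    16 * 39 = 624 = 1 mod 89
  45^44 = 1 mod 89
Result 1: 45 is a quadratic residue mod 89.
45^44 mod 89 = 1

1


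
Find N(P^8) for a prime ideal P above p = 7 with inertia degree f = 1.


N(P^a) = p^(a*f)
= 7^(8*1)
= 7^8
= 5764801

5764801


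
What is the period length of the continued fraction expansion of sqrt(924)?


Run the CF algorithm for sqrt(924).
a_0 = floor(sqrt(924)) = 30; set m_0=0, q_0=1.
Recurrence: m' = q*a - m,  q' = (d - m'^2)/q,  a' = floor((a_0 + m')/q').
  step 1: m=30, q=24, a=2
  step 2: m=18, q=25, a=1
  step 3: m=7, q=35, a=1
  step 4: m=28, q=4, a=14
  step 5: m=28, q=35, a=1
  step 6: m=7, q=25, a=1
  step 7: m=18, q=24, a=2
  step 8: m=30, q=1, a=60
a_8 = 2*a_0 = 60, so the period closes here.
sqrt(924) = [30; 2, 1, 1, 14, 1, 1, 2, 60]
Period length = 8

8


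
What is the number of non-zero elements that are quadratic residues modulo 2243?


For prime p, the number of non-zero quadratic residues is (p-1)/2.
= (2243-1)/2
= 1121

1121


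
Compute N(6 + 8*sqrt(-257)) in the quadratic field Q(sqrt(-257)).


N(a + b*sqrt(d)) = a^2 - d*b^2
= (6)^2 - (-257)*(8)^2
= 36 + 16448
= 16484

16484


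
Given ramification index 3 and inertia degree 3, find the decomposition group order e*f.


|D_P| = e * f
= 3 * 3
= 9

9


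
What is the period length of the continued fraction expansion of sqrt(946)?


Run the CF algorithm for sqrt(946).
a_0 = floor(sqrt(946)) = 30; set m_0=0, q_0=1.
Recurrence: m' = q*a - m,  q' = (d - m'^2)/q,  a' = floor((a_0 + m')/q').
  step 1: m=30, q=46, a=1
  step 2: m=16, q=15, a=3
  step 3: m=29, q=7, a=8
  step 4: m=27, q=31, a=1
  step 5: m=4, q=30, a=1
  step 6: m=26, q=9, a=6
  step 7: m=28, q=18, a=3
  step 8: m=26, q=15, a=3
  step 9: m=19, q=39, a=1
  step 10: m=20, q=14, a=3
  step 11: m=22, q=33, a=1
  step 12: m=11, q=25, a=1
  step 13: m=14, q=30, a=1
  step 14: m=16, q=23, a=2
  step 15: m=30, q=2, a=30
  step 16: m=30, q=23, a=2
  step 17: m=16, q=30, a=1
  step 18: m=14, q=25, a=1
  step 19: m=11, q=33, a=1
  step 20: m=22, q=14, a=3
  step 21: m=20, q=39, a=1
  step 22: m=19, q=15, a=3
  step 23: m=26, q=18, a=3
  step 24: m=28, q=9, a=6
  step 25: m=26, q=30, a=1
  step 26: m=4, q=31, a=1
  step 27: m=27, q=7, a=8
  step 28: m=29, q=15, a=3
  step 29: m=16, q=46, a=1
  step 30: m=30, q=1, a=60
a_30 = 2*a_0 = 60, so the period closes here.
sqrt(946) = [30; 1, 3, 8, 1, 1, 6, 3, 3, 1, 3, 1, 1, 1, 2, 30, 2, 1, 1, 1, 3, 1, 3, 3, 6, 1, 1, 8, 3, 1, 60]
Period length = 30

30


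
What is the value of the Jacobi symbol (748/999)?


Compute (748/999) via quadratic reciprocity:
  pull out 2: (2/999) = +1  (since 999 mod 8 = 7)
  pull out 2: (2/999) = +1  (since 999 mod 8 = 7)
  reciprocity: (187/999) -> -(999/187)
  reduce: (64/187)
  pull out 2: (2/187) = -1  (since 187 mod 8 = 3)
  pull out 2: (2/187) = -1  (since 187 mod 8 = 3)
  pull out 2: (2/187) = -1  (since 187 mod 8 = 3)
  pull out 2: (2/187) = -1  (since 187 mod 8 = 3)
  pull out 2: (2/187) = -1  (since 187 mod 8 = 3)
  pull out 2: (2/187) = -1  (since 187 mod 8 = 3)
  (1/187) = 1
Product of signs = -1

-1


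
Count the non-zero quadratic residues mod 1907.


For prime p, the number of non-zero quadratic residues is (p-1)/2.
= (1907-1)/2
= 953

953


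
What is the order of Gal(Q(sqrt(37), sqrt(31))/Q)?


The 2 square roots of distinct primes are multiplicatively independent over Q,
so [K:Q] = 2^2 and Gal(K/Q) is isomorphic to (Z/2Z)^2.
|Gal| = 2^2 = 4

4


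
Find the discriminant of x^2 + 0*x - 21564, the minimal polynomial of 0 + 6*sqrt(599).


The element 0 + 6*sqrt(599) has minimal polynomial:
x^2 + 0*x - 21564
Discriminant = (0)^2 - 4*(-21564)
= 0 + 86256
= 86256

86256


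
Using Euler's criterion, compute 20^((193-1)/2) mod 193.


p = 193 is prime and the exponent is (p-1)/2 = 96, so by Euler's criterion 20^96 = (20/193) = +1 or -1 mod 193.
Compute by square-and-multiply:
  96 = 64 + 32 (binary 1100000)
  Repeated squaring mod 193: 20^1 = 20, 20^2 = 14, 20^4 = 3, 20^8 = 9, 20^16 = 81, 20^32 = 192, 20^64 = 1
  20^96 = 20^64 * 20^32 = 1 * 192 mod 193
    1 * 192 = 192 = 192 mod 193
  20^96 = 192 mod 193
Result 192 = p - 1 = -1 mod 193: 20 is a quadratic non-residue mod 193. As a residue in [0, p-1] the value is 192.
20^96 mod 193 = 192

192


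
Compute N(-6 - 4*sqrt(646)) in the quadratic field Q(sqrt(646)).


N(a + b*sqrt(d)) = a^2 - d*b^2
= (-6)^2 - (646)*(-4)^2
= 36 - 10336
= -10300

-10300


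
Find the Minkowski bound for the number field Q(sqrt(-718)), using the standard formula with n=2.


d = -718, d mod 4 = 2, so disc(K) = 4d = -2872; |disc(K)| = 2872
Imaginary quadratic field, so n = 2, s = r2 = 1, r1 = 0
M = (n!/n^n) * (4/pi)^s * sqrt(|disc(K)|) = (2!/2^2) * (4/pi)^1 * sqrt(2872)
= 0.5 * 1.273240 * 53.591044
= 34.1171

34.1171


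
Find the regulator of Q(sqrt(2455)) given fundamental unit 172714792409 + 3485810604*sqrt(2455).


epsilon = 172714792409 + 3485810604*sqrt(2455)
= 3.4543e+11
R = ln(3.4543e+11)
= 26.5681

26.5681


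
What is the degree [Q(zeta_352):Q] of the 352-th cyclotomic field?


The degree equals Euler's totient phi(352).
352 = 2^5 * 11
phi(352) = 160

160


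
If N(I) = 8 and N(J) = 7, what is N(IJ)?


N(IJ) = N(I) * N(J)
= 8 * 7
= 56

56


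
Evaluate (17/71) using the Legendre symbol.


p = 71 is prime, so compute (17/71) with the reciprocity algorithm (Jacobi-symbol steps: pull out 2s via (2/n), flip via reciprocity, reduce):
  reciprocity: (17/71) -> +(71/17)
  reduce: (3/17)
  reciprocity: (3/17) -> +(17/3)
  reduce: (2/3)
  pull out 2: (2/3) = -1  (since 3 mod 8 = 3)
  (1/3) = 1
Product of signs = -1
(17/71) = -1

-1


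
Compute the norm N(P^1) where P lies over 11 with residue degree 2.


N(P^a) = p^(a*f)
= 11^(1*2)
= 11^2
= 121

121


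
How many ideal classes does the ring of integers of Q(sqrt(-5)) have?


K = Q(sqrt(-5)). d mod 4 = 3, so D = disc(K) = 4d = -20
h(K) equals the number of primitive reduced positive-definite forms (a, b, c) = a*x^2 + b*x*y + c*y^2 with b^2 - 4ac = D,
where reduced means |b| <= a <= c, with b >= 0 whenever |b| = a or a = c, and primitive means gcd(a, b, c) = 1.
Reduced forces 3a^2 <= |D| = 20, so 1 <= a <= 2; b must have the parity of D, and c = (b^2 - D)/(4a) must be an integer >= a.
Enumerate a = 1..2, b in [-a, a]:
  a=1: (1, 0, 5)  [1]
  a=2: (2, 2, 3)  [1]
Total reduced forms: 1 + 1 = 2
h = 2

2


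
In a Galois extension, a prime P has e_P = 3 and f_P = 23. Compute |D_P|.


|D_P| = e * f
= 3 * 23
= 69

69


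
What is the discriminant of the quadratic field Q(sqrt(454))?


For K = Q(sqrt(d)) with d squarefree: disc(K) = d if d = 1 mod 4, and disc(K) = 4d if d = 2 or 3 mod 4.
Here d = 454, and d mod 4 = 2.
d = 2 mod 4, not 1 (O_K = Z[sqrt(d)]), so disc(K) = 4d = 4 * (454) = 1816

1816


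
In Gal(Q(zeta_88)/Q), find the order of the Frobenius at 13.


The Frobenius at p in Gal(Q(zeta_n)/Q) = (Z/nZ)* is the class of p, so its order is ord_88(13), the smallest k >= 1 with 13^k = 1 mod 88.
n = 88 = 2^3 * 11, phi(88) = 40; the order divides phi(n).
Divisors of 40: 1, 2, 4, 5, 8, 10, 20, 40
Repeated squaring mod 88: 13^1 = 13, 13^2 = 81, 13^4 = 49, 13^8 = 25, 13^16 = 9, 13^32 = 81
Test divisors in increasing order:
  k=1: 13^1 = 13 mod 88
  k=2: 13^2 = 81 mod 88
  k=4: 13^4 = 49 mod 88
  k=5: 13^5 = 49 * 13 = 21 mod 88
  k=8: 13^8 = 25 mod 88
  k=10: 13^10 = 25 * 81 = 1 mod 88  <- first divisor giving 1
Order = 10

10


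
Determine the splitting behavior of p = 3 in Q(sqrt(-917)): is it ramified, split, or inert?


K = Q(sqrt(-917)). Since d mod 4 = 3, disc(K) = -3668.
Check p | disc: -3668 mod 3 = 1.
p does not divide disc. Compute Legendre symbol (d/p):
1^((3-1)/2) mod 3 = 1
(d/p) = 1, so p splits: (p) = P*P' with e=1, f=1, g=2.
Therefore p is split.

split


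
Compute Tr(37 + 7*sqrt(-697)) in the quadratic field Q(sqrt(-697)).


Tr(a + b*sqrt(d)) = (a + b*sqrt(d)) + (a - b*sqrt(d)) = 2a
= 2 * (37)
= 74

74


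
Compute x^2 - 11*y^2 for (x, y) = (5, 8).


x^2 - d*y^2
= 5^2 - 11*8^2
= 25 - 704
= -679

-679


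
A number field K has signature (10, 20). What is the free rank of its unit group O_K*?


By Dirichlet's unit theorem:
rank = r1 + r2 - 1
= 10 + 20 - 1
= 29

29


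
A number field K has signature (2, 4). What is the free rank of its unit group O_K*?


By Dirichlet's unit theorem:
rank = r1 + r2 - 1
= 2 + 4 - 1
= 5

5


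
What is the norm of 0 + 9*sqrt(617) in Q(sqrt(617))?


N(a + b*sqrt(d)) = a^2 - d*b^2
= (0)^2 - (617)*(9)^2
= 0 - 49977
= -49977

-49977


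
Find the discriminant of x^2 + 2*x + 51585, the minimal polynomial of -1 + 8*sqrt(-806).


The element -1 + 8*sqrt(-806) has minimal polynomial:
x^2 + 2*x + 51585
Discriminant = (2)^2 - 4*(51585)
= 4 - 206340
= -206336

-206336


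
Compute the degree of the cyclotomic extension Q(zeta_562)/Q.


The degree equals Euler's totient phi(562).
562 = 2 * 281
phi(562) = 280

280


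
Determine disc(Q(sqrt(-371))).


For K = Q(sqrt(d)) with d squarefree: disc(K) = d if d = 1 mod 4, and disc(K) = 4d if d = 2 or 3 mod 4.
Here d = -371, and d mod 4 = 1.
d = 1 mod 4 (O_K = Z[(1+sqrt(d))/2]), so disc(K) = d = -371

-371


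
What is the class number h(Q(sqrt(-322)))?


K = Q(sqrt(-322)). d mod 4 = 2, so D = disc(K) = 4d = -1288
h(K) equals the number of primitive reduced positive-definite forms (a, b, c) = a*x^2 + b*x*y + c*y^2 with b^2 - 4ac = D,
where reduced means |b| <= a <= c, with b >= 0 whenever |b| = a or a = c, and primitive means gcd(a, b, c) = 1.
Reduced forces 3a^2 <= |D| = 1288, so 1 <= a <= 20; b must have the parity of D, and c = (b^2 - D)/(4a) must be an integer >= a.
Enumerate a = 1..20, b in [-a, a]:
  a=1: (1, 0, 322)  [1]
  a=2: (2, 0, 161)  [1]
  a=3..6: none
  a=7: (7, 0, 46)  [1]
  a=8..12: none
  a=13: (13, -8, 26), (13, 8, 26)  [2]
  a=14: (14, 0, 23)  [1]
  a=15..16: none
  a=17: (17, -2, 19), (17, 2, 19)  [2]
  a=18..20: none
Total reduced forms: 1 + 1 + 1 + 2 + 1 + 2 = 8
h = 8

8


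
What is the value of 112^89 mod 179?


p = 179 is prime and the exponent is (p-1)/2 = 89, so by Euler's criterion 112^89 = (112/179) = +1 or -1 mod 179.
Compute by square-and-multiply:
  89 = 64 + 16 + 8 + 1 (binary 1011001)
  Repeated squaring mod 179: 112^1 = 112, 112^2 = 14, 112^4 = 17, 112^8 = 110, 112^16 = 107, 112^32 = 172, 112^64 = 49
  112^89 = 112^64 * 112^16 * 112^8 * 112^1 = 49 * 107 * 110 * 112 mod 179
    49 * 107 = 5243 = 52 mod 179
    52 * 110 = 5720 = 171 mod 179
    171 * 112 = 19152 = 178 mod 179
  112^89 = 178 mod 179
Result 178 = p - 1 = -1 mod 179: 112 is a quadratic non-residue mod 179. As a residue in [0, p-1] the value is 178.
112^89 mod 179 = 178

178


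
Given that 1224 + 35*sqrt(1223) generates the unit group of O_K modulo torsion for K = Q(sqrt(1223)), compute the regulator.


epsilon = 1224 + 35*sqrt(1223)
= 2447.9996
R = ln(2447.9996)
= 7.8030

7.8030


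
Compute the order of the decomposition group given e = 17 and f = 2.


|D_P| = e * f
= 17 * 2
= 34

34


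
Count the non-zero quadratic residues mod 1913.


For prime p, the number of non-zero quadratic residues is (p-1)/2.
= (1913-1)/2
= 956

956


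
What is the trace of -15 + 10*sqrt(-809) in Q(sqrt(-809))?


Tr(a + b*sqrt(d)) = (a + b*sqrt(d)) + (a - b*sqrt(d)) = 2a
= 2 * (-15)
= -30

-30


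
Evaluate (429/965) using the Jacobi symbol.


Compute (429/965) via quadratic reciprocity:
  reciprocity: (429/965) -> +(965/429)
  reduce: (107/429)
  reciprocity: (107/429) -> +(429/107)
  reduce: (1/107)
  (1/107) = 1
Product of signs = 1

1


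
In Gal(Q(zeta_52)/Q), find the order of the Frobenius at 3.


The Frobenius at p in Gal(Q(zeta_n)/Q) = (Z/nZ)* is the class of p, so its order is ord_52(3), the smallest k >= 1 with 3^k = 1 mod 52.
n = 52 = 2^2 * 13, phi(52) = 24; the order divides phi(n).
Divisors of 24: 1, 2, 3, 4, 6, 8, 12, 24
Repeated squaring mod 52: 3^1 = 3, 3^2 = 9, 3^4 = 29, 3^8 = 9, 3^16 = 29
Test divisors in increasing order:
  k=1: 3^1 = 3 mod 52
  k=2: 3^2 = 9 mod 52
  k=3: 3^3 = 9 * 3 = 27 mod 52
  k=4: 3^4 = 29 mod 52
  k=6: 3^6 = 29 * 9 = 1 mod 52  <- first divisor giving 1
Order = 6

6


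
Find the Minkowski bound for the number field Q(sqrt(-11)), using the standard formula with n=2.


d = -11, d mod 4 = 1, so disc(K) = d = -11; |disc(K)| = 11
Imaginary quadratic field, so n = 2, s = r2 = 1, r1 = 0
M = (n!/n^n) * (4/pi)^s * sqrt(|disc(K)|) = (2!/2^2) * (4/pi)^1 * sqrt(11)
= 0.5 * 1.273240 * 3.316625
= 2.1114

2.1114


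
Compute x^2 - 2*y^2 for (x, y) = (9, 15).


x^2 - d*y^2
= 9^2 - 2*15^2
= 81 - 450
= -369

-369


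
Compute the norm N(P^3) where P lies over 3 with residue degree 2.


N(P^a) = p^(a*f)
= 3^(3*2)
= 3^6
= 729

729


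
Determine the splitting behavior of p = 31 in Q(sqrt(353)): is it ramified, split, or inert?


K = Q(sqrt(353)). Since d mod 4 = 1, disc(K) = 353.
Check p | disc: 353 mod 31 = 12.
p does not divide disc. Compute Legendre symbol (d/p):
12^((31-1)/2) mod 31 = -1
(d/p) = -1, so p is inert: (p) stays prime with e=1, f=2, g=1.
Therefore p is inert.

inert


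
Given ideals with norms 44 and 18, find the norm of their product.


N(IJ) = N(I) * N(J)
= 44 * 18
= 792

792


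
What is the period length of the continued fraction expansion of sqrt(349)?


Run the CF algorithm for sqrt(349).
a_0 = floor(sqrt(349)) = 18; set m_0=0, q_0=1.
Recurrence: m' = q*a - m,  q' = (d - m'^2)/q,  a' = floor((a_0 + m')/q').
  step 1: m=18, q=25, a=1
  step 2: m=7, q=12, a=2
  step 3: m=17, q=5, a=7
  step 4: m=18, q=5, a=7
  step 5: m=17, q=12, a=2
  step 6: m=7, q=25, a=1
  step 7: m=18, q=1, a=36
a_7 = 2*a_0 = 36, so the period closes here.
sqrt(349) = [18; 1, 2, 7, 7, 2, 1, 36]
Period length = 7

7


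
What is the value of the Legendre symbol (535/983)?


p = 983 is prime, so compute (535/983) with the reciprocity algorithm (Jacobi-symbol steps: pull out 2s via (2/n), flip via reciprocity, reduce):
  reciprocity: (535/983) -> -(983/535)
  reduce: (448/535)
  pull out 2: (2/535) = +1  (since 535 mod 8 = 7)
  pull out 2: (2/535) = +1  (since 535 mod 8 = 7)
  pull out 2: (2/535) = +1  (since 535 mod 8 = 7)
  pull out 2: (2/535) = +1  (since 535 mod 8 = 7)
  pull out 2: (2/535) = +1  (since 535 mod 8 = 7)
  pull out 2: (2/535) = +1  (since 535 mod 8 = 7)
  reciprocity: (7/535) -> -(535/7)
  reduce: (3/7)
  reciprocity: (3/7) -> -(7/3)
  reduce: (1/3)
  (1/3) = 1
Product of signs = -1
(535/983) = -1

-1


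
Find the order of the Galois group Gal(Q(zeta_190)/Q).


|Gal(Q(zeta_190)/Q)| = phi(190)
= 72

72
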